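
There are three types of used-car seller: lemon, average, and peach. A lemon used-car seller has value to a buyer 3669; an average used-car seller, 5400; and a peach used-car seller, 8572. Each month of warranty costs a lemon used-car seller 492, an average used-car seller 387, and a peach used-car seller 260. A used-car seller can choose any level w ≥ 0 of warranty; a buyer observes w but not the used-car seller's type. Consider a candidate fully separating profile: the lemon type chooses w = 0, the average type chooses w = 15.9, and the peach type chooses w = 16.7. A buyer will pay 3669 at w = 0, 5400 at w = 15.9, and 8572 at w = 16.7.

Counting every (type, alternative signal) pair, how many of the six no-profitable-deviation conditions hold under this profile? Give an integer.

Peach (own payoff 8572 − 260×16.7 = 4230): to w=0 gives 3669 → no gain ✓; to w=15.9 gives 5400 − 260×15.9 = 1266 → no gain ✓.
Average (own payoff 5400 − 387×15.9 = -753.3): to w=0 gives 3669 → profitable ✗; to w=16.7 gives 8572 − 387×16.7 = 2109.1 → profitable ✗.
Lemon (own payoff 3669): to w=15.9 gives 5400 − 492×15.9 = -2422.8 → no gain ✓; to w=16.7 gives 8572 − 492×16.7 = 355.6 → no gain ✓.
4 of the 6 constraints hold; not an equilibrium.

4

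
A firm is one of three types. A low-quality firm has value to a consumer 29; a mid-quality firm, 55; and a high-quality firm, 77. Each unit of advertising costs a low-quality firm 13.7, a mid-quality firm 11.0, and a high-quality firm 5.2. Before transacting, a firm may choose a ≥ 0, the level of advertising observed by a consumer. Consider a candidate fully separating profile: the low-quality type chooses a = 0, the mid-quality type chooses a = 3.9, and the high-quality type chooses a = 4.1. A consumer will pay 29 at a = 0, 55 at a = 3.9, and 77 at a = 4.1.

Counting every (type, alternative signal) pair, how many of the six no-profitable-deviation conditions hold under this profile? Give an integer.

4

Mid-quality (own payoff 55 − 11.0×3.9 = 12.1): to a=0 gives 29 → profitable ✗; to a=4.1 gives 77 − 11.0×4.1 = 31.9 → profitable ✗.
High-quality (own payoff 77 − 5.2×4.1 = 55.68): to a=0 gives 29 → no gain ✓; to a=3.9 gives 55 − 5.2×3.9 = 34.72 → no gain ✓.
Low-quality (own payoff 29): to a=3.9 gives 55 − 13.7×3.9 = 1.57 → no gain ✓; to a=4.1 gives 77 − 13.7×4.1 = 20.83 → no gain ✓.
4 of the 6 constraints hold; not an equilibrium.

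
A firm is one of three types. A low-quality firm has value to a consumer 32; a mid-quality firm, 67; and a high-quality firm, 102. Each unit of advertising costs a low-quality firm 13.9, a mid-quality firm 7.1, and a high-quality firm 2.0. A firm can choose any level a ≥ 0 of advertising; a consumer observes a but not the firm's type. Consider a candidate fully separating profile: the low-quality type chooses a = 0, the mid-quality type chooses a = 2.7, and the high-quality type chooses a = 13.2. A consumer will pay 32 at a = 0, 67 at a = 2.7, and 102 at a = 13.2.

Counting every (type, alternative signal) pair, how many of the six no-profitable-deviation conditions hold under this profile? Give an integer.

High-quality (own payoff 102 − 2.0×13.2 = 75.6): to a=0 gives 32 → no gain ✓; to a=2.7 gives 67 − 2.0×2.7 = 61.6 → no gain ✓.
Mid-quality (own payoff 67 − 7.1×2.7 = 47.83): to a=0 gives 32 → no gain ✓; to a=13.2 gives 102 − 7.1×13.2 = 8.28 → no gain ✓.
Low-quality (own payoff 32): to a=2.7 gives 67 − 13.9×2.7 = 29.47 → no gain ✓; to a=13.2 gives 102 − 13.9×13.2 = -81.48 → no gain ✓.
6 of the 6 constraints hold; this profile is a separating equilibrium.

6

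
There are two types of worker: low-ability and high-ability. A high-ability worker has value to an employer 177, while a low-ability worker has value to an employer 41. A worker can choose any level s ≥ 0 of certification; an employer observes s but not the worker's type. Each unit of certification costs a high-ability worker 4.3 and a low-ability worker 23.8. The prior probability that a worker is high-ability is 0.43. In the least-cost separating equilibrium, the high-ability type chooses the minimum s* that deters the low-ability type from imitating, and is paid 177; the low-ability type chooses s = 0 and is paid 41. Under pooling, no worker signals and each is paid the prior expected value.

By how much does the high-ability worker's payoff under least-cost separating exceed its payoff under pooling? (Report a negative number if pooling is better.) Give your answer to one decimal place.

Least-cost separating signal: s* solves 41 = 177 − 23.8·s*, so s* = (177 − 41)/23.8 ≈ 5.7143.
High-ability type's separating payoff: 177 − 4.3 × s* = 177 − 4.3 × (177 − 41)/23.8 = 177 − 584.8/23.8 ≈ 152.429.
Pooling payoff: 0.43 × 177 + 0.57 × 41 = 99.48.
Difference: 152.429 − 99.48 = 52.949, i.e. 52.9 to one decimal place.
The high-ability type prefers to separate.

52.9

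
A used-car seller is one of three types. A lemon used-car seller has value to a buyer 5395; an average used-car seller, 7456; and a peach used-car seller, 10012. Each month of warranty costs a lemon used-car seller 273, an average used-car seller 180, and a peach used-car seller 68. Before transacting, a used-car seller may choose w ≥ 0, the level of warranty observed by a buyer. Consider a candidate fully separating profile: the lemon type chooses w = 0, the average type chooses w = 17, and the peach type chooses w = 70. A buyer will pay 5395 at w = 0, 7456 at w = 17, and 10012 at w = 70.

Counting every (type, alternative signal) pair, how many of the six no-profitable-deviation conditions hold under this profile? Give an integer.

3

Lemon (own payoff 5395): to w=17 gives 7456 − 273×17 = 2815 → no gain ✓; to w=70 gives 10012 − 273×70 = -9098 → no gain ✓.
Peach (own payoff 10012 − 68×70 = 5252): to w=0 gives 5395 → profitable ✗; to w=17 gives 7456 − 68×17 = 6300 → profitable ✗.
Average (own payoff 7456 − 180×17 = 4396): to w=0 gives 5395 → profitable ✗; to w=70 gives 10012 − 180×70 = -2588 → no gain ✓.
3 of the 6 constraints hold; not an equilibrium.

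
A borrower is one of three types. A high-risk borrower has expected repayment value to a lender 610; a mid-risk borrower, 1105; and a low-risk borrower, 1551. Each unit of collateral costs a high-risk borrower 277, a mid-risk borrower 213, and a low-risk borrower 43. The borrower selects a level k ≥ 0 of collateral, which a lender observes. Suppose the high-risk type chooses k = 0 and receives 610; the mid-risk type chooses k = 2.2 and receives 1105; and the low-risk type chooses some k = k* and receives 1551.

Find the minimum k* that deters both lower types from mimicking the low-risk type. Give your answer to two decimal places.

4.29

High-risk type (on-path payoff 610) won't mimic when 610 ≥ 1551 − 277·k*, i.e. k* ≥ 3.40.
Mid-risk type (on-path payoff 1105 − 213×2.2 = 636.4) won't mimic when 636.4 ≥ 1551 − 213·k*, i.e. k* ≥ 4.29.
Both must hold, so k* = max(3.40, 4.29) = 4.29. The mid-risk type's constraint binds.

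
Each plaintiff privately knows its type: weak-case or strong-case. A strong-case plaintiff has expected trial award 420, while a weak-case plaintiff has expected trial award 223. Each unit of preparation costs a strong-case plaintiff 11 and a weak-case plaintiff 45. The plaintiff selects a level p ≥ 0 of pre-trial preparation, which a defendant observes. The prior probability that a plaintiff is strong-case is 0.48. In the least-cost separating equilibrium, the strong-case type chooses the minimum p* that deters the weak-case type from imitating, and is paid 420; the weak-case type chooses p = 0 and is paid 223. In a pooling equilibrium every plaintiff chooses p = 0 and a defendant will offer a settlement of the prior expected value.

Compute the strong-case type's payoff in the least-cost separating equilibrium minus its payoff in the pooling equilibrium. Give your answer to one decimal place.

54.3

Least-cost separating signal: p* solves 223 = 420 − 45·p*, so p* = (420 − 223)/45 ≈ 4.3778.
Strong-case type's separating payoff: 420 − 11 × p* = 420 − 11 × (420 − 223)/45 = 420 − 2167/45 ≈ 371.844.
Pooling payoff: 0.48 × 420 + 0.52 × 223 = 317.56.
Difference: 371.844 − 317.56 = 54.284, i.e. 54.3 to one decimal place.
The strong-case type prefers to separate.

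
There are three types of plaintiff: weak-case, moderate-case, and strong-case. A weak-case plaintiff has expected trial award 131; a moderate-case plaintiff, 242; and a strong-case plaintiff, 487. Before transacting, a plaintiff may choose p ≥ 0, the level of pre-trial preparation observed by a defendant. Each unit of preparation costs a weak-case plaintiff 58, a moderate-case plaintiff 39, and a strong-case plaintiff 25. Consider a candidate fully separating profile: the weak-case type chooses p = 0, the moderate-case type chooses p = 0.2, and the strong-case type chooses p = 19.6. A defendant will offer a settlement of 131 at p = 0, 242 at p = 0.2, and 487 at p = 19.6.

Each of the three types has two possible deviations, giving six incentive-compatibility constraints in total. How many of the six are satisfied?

Weak-case (own payoff 131): to p=0.2 gives 242 − 58×0.2 = 230.4 → profitable ✗; to p=19.6 gives 487 − 58×19.6 = -649.8 → no gain ✓.
Moderate-case (own payoff 242 − 39×0.2 = 234.2): to p=0 gives 131 → no gain ✓; to p=19.6 gives 487 − 39×19.6 = -277.4 → no gain ✓.
Strong-case (own payoff 487 − 25×19.6 = -3): to p=0 gives 131 → profitable ✗; to p=0.2 gives 242 − 25×0.2 = 237 → profitable ✗.
3 of the 6 constraints hold; not an equilibrium.

3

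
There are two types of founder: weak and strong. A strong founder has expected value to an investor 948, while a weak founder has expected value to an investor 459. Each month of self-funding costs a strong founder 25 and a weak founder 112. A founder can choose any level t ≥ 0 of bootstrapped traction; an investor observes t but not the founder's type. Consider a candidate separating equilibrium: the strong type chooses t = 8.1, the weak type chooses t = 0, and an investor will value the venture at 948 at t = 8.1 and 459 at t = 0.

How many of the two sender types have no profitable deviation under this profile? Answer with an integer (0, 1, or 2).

Weak type: stay at 0 → 459; mimic → 948 − 112 × 8.1 = 40.8. IC holds (459 ≥ 40.8).
Strong type: signal → 948 − 25 × 8.1 = 745.5; deviate to 0 → 459. IC holds (745.5 ≥ 459).
2 of 2 constraints hold, so this is a separating equilibrium.

2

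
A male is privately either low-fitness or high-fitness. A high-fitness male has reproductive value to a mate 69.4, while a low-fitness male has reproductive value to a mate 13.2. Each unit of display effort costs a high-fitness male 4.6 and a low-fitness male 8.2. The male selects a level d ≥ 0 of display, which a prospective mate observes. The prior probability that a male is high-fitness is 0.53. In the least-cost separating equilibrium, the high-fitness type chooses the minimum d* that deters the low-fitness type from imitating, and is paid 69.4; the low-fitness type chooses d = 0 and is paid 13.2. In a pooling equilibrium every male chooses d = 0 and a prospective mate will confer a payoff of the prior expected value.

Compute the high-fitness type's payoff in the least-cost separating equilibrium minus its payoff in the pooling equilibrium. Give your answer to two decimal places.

Least-cost separating signal: d* solves 13.2 = 69.4 − 8.2·d*, so d* = (69.4 − 13.2)/8.2 ≈ 6.8537.
High-fitness type's separating payoff: 69.4 − 4.6 × d* = 69.4 − 4.6 × (69.4 − 13.2)/8.2 = 69.4 − 258.52/8.2 ≈ 37.8732.
Pooling payoff: 0.53 × 69.4 + 0.47 × 13.2 = 42.986.
Difference: 37.8732 − 42.986 = -5.1128, i.e. -5.11 to two decimal places.
The high-fitness type would prefer the pooling outcome.

-5.11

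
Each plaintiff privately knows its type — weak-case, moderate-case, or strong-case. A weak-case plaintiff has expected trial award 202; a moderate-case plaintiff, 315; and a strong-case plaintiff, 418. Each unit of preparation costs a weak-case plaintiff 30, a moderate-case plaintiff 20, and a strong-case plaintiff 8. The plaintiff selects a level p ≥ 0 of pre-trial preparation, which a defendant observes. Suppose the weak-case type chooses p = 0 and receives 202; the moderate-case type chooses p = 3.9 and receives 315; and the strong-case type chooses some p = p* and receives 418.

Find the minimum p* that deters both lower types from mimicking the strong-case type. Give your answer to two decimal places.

Weak-case type (on-path payoff 202) won't mimic when 202 ≥ 418 − 30·p*, i.e. p* ≥ 7.20.
Moderate-case type (on-path payoff 315 − 20×3.9 = 237) won't mimic when 237 ≥ 418 − 20·p*, i.e. p* ≥ 9.05.
Both must hold, so p* = max(7.20, 9.05) = 9.05. The moderate-case type's constraint binds.

9.05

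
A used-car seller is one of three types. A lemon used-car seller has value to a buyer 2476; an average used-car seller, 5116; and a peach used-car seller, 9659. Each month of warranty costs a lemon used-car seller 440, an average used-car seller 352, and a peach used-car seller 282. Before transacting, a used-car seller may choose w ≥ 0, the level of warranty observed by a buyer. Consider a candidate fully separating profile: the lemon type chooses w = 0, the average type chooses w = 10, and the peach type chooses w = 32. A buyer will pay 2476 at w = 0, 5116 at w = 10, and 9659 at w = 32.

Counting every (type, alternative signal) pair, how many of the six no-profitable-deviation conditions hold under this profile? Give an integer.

3

Lemon (own payoff 2476): to w=10 gives 5116 − 440×10 = 716 → no gain ✓; to w=32 gives 9659 − 440×32 = -4421 → no gain ✓.
Average (own payoff 5116 − 352×10 = 1596): to w=0 gives 2476 → profitable ✗; to w=32 gives 9659 − 352×32 = -1605 → no gain ✓.
Peach (own payoff 9659 − 282×32 = 635): to w=0 gives 2476 → profitable ✗; to w=10 gives 5116 − 282×10 = 2296 → profitable ✗.
3 of the 6 constraints hold; not an equilibrium.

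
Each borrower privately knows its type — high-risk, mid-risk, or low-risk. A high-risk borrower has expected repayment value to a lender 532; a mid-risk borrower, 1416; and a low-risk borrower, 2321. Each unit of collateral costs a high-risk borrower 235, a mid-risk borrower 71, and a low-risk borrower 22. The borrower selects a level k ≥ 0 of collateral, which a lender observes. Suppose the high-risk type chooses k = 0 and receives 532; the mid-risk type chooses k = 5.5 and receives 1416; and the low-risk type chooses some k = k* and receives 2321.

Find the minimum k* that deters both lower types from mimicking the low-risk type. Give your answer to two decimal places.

18.25

High-risk type (on-path payoff 532) won't mimic when 532 ≥ 2321 − 235·k*, i.e. k* ≥ 7.61.
Mid-risk type (on-path payoff 1416 − 71×5.5 = 1025.5) won't mimic when 1025.5 ≥ 2321 − 71·k*, i.e. k* ≥ 18.25.
Both must hold, so k* = max(7.61, 18.25) = 18.25. The mid-risk type's constraint binds.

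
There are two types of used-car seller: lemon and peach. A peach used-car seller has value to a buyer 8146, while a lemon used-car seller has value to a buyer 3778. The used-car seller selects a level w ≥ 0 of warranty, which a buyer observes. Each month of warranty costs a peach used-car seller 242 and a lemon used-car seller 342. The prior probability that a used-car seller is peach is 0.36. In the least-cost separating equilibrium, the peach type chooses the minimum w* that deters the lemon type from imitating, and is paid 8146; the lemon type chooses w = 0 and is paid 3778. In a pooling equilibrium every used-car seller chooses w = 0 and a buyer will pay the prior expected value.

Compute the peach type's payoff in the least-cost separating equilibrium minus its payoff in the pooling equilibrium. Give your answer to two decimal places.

Least-cost separating signal: w* solves 3778 = 8146 − 342·w*, so w* = (8146 − 3778)/342 ≈ 12.7719.
Peach type's separating payoff: 8146 − 242 × w* = 8146 − 242 × (8146 − 3778)/342 = 8146 − 1057056/342 ≈ 5055.1930.
Pooling payoff: 0.36 × 8146 + 0.64 × 3778 = 5350.48.
Difference: 5055.1930 − 5350.48 = -295.287, i.e. -295.29 to two decimal places.
The peach type would prefer the pooling outcome.

-295.29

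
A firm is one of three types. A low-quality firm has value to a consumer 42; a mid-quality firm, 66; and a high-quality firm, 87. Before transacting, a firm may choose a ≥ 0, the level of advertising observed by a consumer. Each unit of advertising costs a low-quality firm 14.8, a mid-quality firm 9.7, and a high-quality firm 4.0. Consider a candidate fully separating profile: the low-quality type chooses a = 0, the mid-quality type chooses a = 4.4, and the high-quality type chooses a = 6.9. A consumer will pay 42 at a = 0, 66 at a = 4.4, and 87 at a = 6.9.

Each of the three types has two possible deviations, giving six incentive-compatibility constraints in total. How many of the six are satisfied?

High-quality (own payoff 87 − 4.0×6.9 = 59.4): to a=0 gives 42 → no gain ✓; to a=4.4 gives 66 − 4.0×4.4 = 48.4 → no gain ✓.
Low-quality (own payoff 42): to a=4.4 gives 66 − 14.8×4.4 = 0.88 → no gain ✓; to a=6.9 gives 87 − 14.8×6.9 = -15.12 → no gain ✓.
Mid-quality (own payoff 66 − 9.7×4.4 = 23.32): to a=0 gives 42 → profitable ✗; to a=6.9 gives 87 − 9.7×6.9 = 20.07 → no gain ✓.
5 of the 6 constraints hold; not an equilibrium.

5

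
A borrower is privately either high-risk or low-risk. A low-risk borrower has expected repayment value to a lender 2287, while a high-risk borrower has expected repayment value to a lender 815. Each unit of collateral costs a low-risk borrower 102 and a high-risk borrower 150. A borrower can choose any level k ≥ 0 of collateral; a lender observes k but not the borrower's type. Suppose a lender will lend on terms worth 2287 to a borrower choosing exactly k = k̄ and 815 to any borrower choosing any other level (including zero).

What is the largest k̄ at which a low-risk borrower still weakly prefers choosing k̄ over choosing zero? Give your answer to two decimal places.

Choosing k̄ yields the low-risk type 2287 − 102·k̄; choosing zero yields 815.
The low-risk type is indifferent at 2287 − 102·k̄ = 815, i.e. k̄ = (2287 − 815) / 102 ≈ 14.43.
For any k̄ above 14.43 the low-risk type would rather pool at zero, so separation collapses.

14.43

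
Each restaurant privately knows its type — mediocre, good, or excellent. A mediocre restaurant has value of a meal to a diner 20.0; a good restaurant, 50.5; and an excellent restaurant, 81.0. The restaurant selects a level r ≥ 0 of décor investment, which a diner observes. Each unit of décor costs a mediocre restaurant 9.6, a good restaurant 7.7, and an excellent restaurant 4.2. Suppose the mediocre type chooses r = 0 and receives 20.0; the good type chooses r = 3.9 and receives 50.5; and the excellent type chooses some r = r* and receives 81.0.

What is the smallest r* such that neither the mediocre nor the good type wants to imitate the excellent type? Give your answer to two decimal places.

7.86

Good type (on-path payoff 50.5 − 7.7×3.9 = 20.47) won't mimic when 20.47 ≥ 81.0 − 7.7·r*, i.e. r* ≥ 7.86.
Mediocre type (on-path payoff 20.0) won't mimic when 20.0 ≥ 81.0 − 9.6·r*, i.e. r* ≥ 6.35.
Both must hold, so r* = max(6.35, 7.86) = 7.86. The good type's constraint binds.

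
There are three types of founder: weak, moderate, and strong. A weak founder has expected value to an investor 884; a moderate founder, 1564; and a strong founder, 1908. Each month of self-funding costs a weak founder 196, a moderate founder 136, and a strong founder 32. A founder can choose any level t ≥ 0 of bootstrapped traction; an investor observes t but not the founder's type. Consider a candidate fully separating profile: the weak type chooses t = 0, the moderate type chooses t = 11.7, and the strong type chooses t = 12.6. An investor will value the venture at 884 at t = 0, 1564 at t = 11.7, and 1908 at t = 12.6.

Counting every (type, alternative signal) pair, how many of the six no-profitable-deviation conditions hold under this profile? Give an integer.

Strong (own payoff 1908 − 32×12.6 = 1504.8): to t=0 gives 884 → no gain ✓; to t=11.7 gives 1564 − 32×11.7 = 1189.6 → no gain ✓.
Moderate (own payoff 1564 − 136×11.7 = -27.2): to t=0 gives 884 → profitable ✗; to t=12.6 gives 1908 − 136×12.6 = 194.4 → profitable ✗.
Weak (own payoff 884): to t=11.7 gives 1564 − 196×11.7 = -729.2 → no gain ✓; to t=12.6 gives 1908 − 196×12.6 = -561.6 → no gain ✓.
4 of the 6 constraints hold; not an equilibrium.

4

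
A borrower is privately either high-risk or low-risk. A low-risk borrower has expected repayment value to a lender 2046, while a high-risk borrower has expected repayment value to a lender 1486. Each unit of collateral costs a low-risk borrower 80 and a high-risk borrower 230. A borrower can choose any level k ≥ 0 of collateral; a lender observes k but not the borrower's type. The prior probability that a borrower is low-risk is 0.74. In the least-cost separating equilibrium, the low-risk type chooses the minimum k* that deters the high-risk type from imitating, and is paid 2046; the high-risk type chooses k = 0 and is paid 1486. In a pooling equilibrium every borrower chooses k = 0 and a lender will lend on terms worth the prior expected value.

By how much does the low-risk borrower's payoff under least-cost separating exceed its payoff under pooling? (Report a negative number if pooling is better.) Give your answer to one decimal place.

-49.2

Least-cost separating signal: k* solves 1486 = 2046 − 230·k*, so k* = (2046 − 1486)/230 ≈ 2.4348.
Low-risk type's separating payoff: 2046 − 80 × k* = 2046 − 80 × (2046 − 1486)/230 = 2046 − 44800/230 ≈ 1851.217.
Pooling payoff: 0.74 × 2046 + 0.26 × 1486 = 1900.4.
Difference: 1851.217 − 1900.4 = -49.183, i.e. -49.2 to one decimal place.
The low-risk type would prefer the pooling outcome.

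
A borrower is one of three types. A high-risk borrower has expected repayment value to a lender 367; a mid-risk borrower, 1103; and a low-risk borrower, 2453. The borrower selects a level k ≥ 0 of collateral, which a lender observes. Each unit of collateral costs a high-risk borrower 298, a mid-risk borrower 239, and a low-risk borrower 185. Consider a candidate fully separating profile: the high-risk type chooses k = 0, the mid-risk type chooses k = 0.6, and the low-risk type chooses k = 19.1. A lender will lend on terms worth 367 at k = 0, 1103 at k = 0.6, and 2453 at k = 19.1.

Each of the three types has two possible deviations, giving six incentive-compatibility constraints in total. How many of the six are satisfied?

High-risk (own payoff 367): to k=0.6 gives 1103 − 298×0.6 = 924.2 → profitable ✗; to k=19.1 gives 2453 − 298×19.1 = -3238.8 → no gain ✓.
Mid-risk (own payoff 1103 − 239×0.6 = 959.6): to k=0 gives 367 → no gain ✓; to k=19.1 gives 2453 − 239×19.1 = -2111.9 → no gain ✓.
Low-risk (own payoff 2453 − 185×19.1 = -1080.5): to k=0 gives 367 → profitable ✗; to k=0.6 gives 1103 − 185×0.6 = 992 → profitable ✗.
3 of the 6 constraints hold; not an equilibrium.

3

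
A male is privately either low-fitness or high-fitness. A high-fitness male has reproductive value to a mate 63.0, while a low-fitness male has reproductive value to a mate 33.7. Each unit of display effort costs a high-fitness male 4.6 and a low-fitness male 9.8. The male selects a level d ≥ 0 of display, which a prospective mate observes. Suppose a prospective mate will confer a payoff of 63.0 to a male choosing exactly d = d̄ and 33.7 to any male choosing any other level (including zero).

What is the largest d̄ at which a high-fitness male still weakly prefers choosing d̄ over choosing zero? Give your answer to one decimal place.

Choosing d̄ yields the high-fitness type 63.0 − 4.6·d̄; choosing zero yields 33.7.
The high-fitness type is indifferent at 63.0 − 4.6·d̄ = 33.7, i.e. d̄ = (63.0 − 33.7) / 4.6 ≈ 6.4.
For any d̄ above 6.4 the high-fitness type would rather pool at zero, so separation collapses.

6.4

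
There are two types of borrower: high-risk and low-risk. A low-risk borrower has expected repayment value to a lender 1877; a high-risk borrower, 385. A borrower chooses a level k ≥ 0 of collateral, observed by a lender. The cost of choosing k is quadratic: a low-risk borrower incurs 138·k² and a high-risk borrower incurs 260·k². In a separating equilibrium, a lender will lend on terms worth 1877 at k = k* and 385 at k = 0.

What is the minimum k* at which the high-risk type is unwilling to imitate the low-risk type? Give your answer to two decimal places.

The high-risk type at k = 0 receives 385; imitating at k* yields 1877 − 260·k*².
Indifference: 385 = 1877 − 260·k*², so k*² = (1877 − 385) / 260 ≈ 5.7385.
k* = √5.7385 ≈ 2.40.

2.40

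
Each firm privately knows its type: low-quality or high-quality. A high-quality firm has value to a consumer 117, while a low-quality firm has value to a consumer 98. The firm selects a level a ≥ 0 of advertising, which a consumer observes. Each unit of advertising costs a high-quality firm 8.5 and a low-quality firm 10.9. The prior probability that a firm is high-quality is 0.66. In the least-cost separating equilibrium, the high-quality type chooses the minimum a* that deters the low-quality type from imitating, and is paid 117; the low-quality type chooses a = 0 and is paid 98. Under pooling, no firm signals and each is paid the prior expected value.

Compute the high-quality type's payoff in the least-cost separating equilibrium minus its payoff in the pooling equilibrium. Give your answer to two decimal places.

Least-cost separating signal: a* solves 98 = 117 − 10.9·a*, so a* = (117 − 98)/10.9 ≈ 1.7431.
High-quality type's separating payoff: 117 − 8.5 × a* = 117 − 8.5 × (117 − 98)/10.9 = 117 − 161.5/10.9 ≈ 102.1835.
Pooling payoff: 0.66 × 117 + 0.34 × 98 = 110.54.
Difference: 102.1835 − 110.54 = -8.3565, i.e. -8.36 to two decimal places.
The high-quality type would prefer the pooling outcome.

-8.36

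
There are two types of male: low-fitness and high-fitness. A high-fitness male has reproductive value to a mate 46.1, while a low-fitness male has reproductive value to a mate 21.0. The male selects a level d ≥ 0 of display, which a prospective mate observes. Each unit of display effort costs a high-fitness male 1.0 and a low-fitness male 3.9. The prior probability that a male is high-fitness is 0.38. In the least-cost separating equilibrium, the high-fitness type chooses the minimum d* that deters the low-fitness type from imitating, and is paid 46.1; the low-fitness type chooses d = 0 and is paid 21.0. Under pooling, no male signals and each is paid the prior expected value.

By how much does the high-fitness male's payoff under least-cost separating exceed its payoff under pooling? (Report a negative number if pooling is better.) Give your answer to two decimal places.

Least-cost separating signal: d* solves 21.0 = 46.1 − 3.9·d*, so d* = (46.1 − 21.0)/3.9 ≈ 6.4359.
High-fitness type's separating payoff: 46.1 − 1.0 × d* = 46.1 − 1.0 × (46.1 − 21.0)/3.9 = 46.1 − 25.1/3.9 ≈ 39.6641.
Pooling payoff: 0.38 × 46.1 + 0.62 × 21.0 = 30.538.
Difference: 39.6641 − 30.538 = 9.1261, i.e. 9.13 to two decimal places.
The high-fitness type prefers to separate.

9.13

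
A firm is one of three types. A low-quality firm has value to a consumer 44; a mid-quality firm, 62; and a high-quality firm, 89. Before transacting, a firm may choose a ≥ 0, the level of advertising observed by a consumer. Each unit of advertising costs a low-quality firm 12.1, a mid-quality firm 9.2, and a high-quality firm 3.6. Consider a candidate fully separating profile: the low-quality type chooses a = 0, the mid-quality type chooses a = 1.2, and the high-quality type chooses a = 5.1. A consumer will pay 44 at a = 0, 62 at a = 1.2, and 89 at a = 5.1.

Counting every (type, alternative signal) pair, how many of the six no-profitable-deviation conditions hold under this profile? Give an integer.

High-quality (own payoff 89 − 3.6×5.1 = 70.64): to a=0 gives 44 → no gain ✓; to a=1.2 gives 62 − 3.6×1.2 = 57.68 → no gain ✓.
Low-quality (own payoff 44): to a=1.2 gives 62 − 12.1×1.2 = 47.48 → profitable ✗; to a=5.1 gives 89 − 12.1×5.1 = 27.29 → no gain ✓.
Mid-quality (own payoff 62 − 9.2×1.2 = 50.96): to a=0 gives 44 → no gain ✓; to a=5.1 gives 89 − 9.2×5.1 = 42.08 → no gain ✓.
5 of the 6 constraints hold; not an equilibrium.

5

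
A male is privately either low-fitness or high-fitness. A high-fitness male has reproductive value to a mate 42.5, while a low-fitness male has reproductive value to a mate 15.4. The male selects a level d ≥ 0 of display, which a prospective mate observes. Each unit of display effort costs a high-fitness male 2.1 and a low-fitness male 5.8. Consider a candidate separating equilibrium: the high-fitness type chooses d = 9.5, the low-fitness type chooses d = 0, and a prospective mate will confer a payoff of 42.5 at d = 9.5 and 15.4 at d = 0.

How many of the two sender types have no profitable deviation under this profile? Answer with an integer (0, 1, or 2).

Low-fitness type: stay at 0 → 15.4; mimic → 42.5 − 5.8 × 9.5 = -12.6. IC holds (15.4 ≥ -12.6).
High-fitness type: signal → 42.5 − 2.1 × 9.5 = 22.55; deviate to 0 → 15.4. IC holds (22.55 ≥ 15.4).
2 of 2 constraints hold, so this is a separating equilibrium.

2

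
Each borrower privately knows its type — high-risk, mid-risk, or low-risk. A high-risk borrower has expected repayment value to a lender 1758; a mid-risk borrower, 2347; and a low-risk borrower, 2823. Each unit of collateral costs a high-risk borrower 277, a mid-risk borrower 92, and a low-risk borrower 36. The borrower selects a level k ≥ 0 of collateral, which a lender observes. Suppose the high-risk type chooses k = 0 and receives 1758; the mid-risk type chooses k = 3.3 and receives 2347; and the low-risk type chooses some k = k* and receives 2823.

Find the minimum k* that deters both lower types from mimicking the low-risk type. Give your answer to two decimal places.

Mid-risk type (on-path payoff 2347 − 92×3.3 = 2043.4) won't mimic when 2043.4 ≥ 2823 − 92·k*, i.e. k* ≥ 8.47.
High-risk type (on-path payoff 1758) won't mimic when 1758 ≥ 2823 − 277·k*, i.e. k* ≥ 3.84.
Both must hold, so k* = max(3.84, 8.47) = 8.47. The mid-risk type's constraint binds.

8.47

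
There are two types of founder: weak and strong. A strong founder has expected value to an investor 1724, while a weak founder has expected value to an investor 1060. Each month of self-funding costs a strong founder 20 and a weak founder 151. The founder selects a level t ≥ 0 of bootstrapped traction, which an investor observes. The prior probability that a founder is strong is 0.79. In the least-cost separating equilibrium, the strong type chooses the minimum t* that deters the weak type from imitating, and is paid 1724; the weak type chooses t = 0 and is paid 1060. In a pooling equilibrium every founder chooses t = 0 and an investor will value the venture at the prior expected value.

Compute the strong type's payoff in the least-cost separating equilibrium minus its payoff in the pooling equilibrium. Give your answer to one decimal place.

51.5

Least-cost separating signal: t* solves 1060 = 1724 − 151·t*, so t* = (1724 − 1060)/151 ≈ 4.3974.
Strong type's separating payoff: 1724 − 20 × t* = 1724 − 20 × (1724 − 1060)/151 = 1724 − 13280/151 ≈ 1636.053.
Pooling payoff: 0.79 × 1724 + 0.21 × 1060 = 1584.56.
Difference: 1636.053 − 1584.56 = 51.493, i.e. 51.5 to one decimal place.
The strong type prefers to separate.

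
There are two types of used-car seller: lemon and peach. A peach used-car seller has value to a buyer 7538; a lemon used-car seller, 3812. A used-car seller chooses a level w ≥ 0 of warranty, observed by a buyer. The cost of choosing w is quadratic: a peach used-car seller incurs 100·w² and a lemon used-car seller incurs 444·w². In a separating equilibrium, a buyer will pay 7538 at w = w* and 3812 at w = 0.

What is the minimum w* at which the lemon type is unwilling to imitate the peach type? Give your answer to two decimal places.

The lemon type at w = 0 receives 3812; imitating at w* yields 7538 − 444·w*².
Indifference: 3812 = 7538 − 444·w*², so w*² = (7538 − 3812) / 444 ≈ 8.3919.
w* = √8.3919 ≈ 2.90.

2.90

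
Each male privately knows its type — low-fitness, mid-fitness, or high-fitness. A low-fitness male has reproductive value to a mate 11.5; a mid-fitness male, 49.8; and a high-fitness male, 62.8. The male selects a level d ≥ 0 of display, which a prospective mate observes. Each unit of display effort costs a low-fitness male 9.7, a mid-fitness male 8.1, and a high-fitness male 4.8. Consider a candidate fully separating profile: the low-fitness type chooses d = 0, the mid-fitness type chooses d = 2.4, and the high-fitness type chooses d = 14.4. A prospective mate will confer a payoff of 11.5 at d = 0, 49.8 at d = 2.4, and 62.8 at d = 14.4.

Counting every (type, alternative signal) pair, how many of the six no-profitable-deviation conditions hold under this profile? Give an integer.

Low-fitness (own payoff 11.5): to d=2.4 gives 49.8 − 9.7×2.4 = 26.52 → profitable ✗; to d=14.4 gives 62.8 − 9.7×14.4 = -76.88 → no gain ✓.
Mid-fitness (own payoff 49.8 − 8.1×2.4 = 30.36): to d=0 gives 11.5 → no gain ✓; to d=14.4 gives 62.8 − 8.1×14.4 = -53.84 → no gain ✓.
High-fitness (own payoff 62.8 − 4.8×14.4 = -6.32): to d=0 gives 11.5 → profitable ✗; to d=2.4 gives 49.8 − 4.8×2.4 = 38.28 → profitable ✗.
3 of the 6 constraints hold; not an equilibrium.

3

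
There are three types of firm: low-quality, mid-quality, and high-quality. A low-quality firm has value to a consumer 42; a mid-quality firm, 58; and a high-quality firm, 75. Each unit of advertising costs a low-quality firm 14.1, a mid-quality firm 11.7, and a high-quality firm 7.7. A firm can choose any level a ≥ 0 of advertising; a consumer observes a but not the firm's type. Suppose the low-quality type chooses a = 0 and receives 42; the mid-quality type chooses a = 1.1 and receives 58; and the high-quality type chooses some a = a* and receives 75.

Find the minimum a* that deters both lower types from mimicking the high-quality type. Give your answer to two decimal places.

2.55

Mid-quality type (on-path payoff 58 − 11.7×1.1 = 45.13) won't mimic when 45.13 ≥ 75 − 11.7·a*, i.e. a* ≥ 2.55.
Low-quality type (on-path payoff 42) won't mimic when 42 ≥ 75 − 14.1·a*, i.e. a* ≥ 2.34.
Both must hold, so a* = max(2.34, 2.55) = 2.55. The mid-quality type's constraint binds.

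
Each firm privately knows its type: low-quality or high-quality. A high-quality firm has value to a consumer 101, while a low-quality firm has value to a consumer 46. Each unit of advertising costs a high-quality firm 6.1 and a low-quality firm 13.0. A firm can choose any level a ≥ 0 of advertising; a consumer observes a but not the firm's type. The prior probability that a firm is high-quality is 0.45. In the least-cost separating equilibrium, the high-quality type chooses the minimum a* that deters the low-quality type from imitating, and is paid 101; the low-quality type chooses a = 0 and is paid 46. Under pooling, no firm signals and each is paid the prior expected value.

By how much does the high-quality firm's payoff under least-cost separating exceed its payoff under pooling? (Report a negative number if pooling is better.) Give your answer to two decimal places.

4.44

Least-cost separating signal: a* solves 46 = 101 − 13.0·a*, so a* = (101 − 46)/13.0 ≈ 4.2308.
High-quality type's separating payoff: 101 − 6.1 × a* = 101 − 6.1 × (101 − 46)/13.0 = 101 − 335.5/13.0 ≈ 75.1923.
Pooling payoff: 0.45 × 101 + 0.55 × 46 = 70.75.
Difference: 75.1923 − 70.75 = 4.4423, i.e. 4.44 to two decimal places.
The high-quality type prefers to separate.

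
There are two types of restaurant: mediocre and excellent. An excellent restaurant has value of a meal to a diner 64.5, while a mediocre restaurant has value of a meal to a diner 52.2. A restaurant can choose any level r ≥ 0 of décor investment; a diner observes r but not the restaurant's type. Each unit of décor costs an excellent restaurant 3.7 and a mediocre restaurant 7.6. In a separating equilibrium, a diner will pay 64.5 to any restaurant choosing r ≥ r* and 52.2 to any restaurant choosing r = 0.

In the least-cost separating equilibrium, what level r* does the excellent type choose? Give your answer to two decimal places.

1.62

A mediocre restaurant choosing r = 0 receives 52.2.
Imitating at r* instead would pay 64.5 at cost 7.6·r*, netting 64.5 − 7.6·r*.
Indifference: 52.2 = 64.5 − 7.6·r*, so r* = (64.5 − 52.2) / 7.6 ≈ 1.62.
This is the mediocre type's binding incentive-compatibility constraint; any r ≥ 1.62 sustains separation on that side.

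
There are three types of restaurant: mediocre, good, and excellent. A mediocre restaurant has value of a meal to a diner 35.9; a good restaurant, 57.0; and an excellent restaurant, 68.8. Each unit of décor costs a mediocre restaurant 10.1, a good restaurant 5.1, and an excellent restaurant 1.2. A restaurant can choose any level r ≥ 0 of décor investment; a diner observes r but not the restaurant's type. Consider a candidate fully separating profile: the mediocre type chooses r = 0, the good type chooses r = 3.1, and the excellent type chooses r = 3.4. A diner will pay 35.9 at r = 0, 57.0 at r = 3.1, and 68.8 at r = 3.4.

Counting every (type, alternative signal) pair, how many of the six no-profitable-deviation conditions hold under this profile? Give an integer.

5

Mediocre (own payoff 35.9): to r=3.1 gives 57.0 − 10.1×3.1 = 25.69 → no gain ✓; to r=3.4 gives 68.8 − 10.1×3.4 = 34.46 → no gain ✓.
Excellent (own payoff 68.8 − 1.2×3.4 = 64.72): to r=0 gives 35.9 → no gain ✓; to r=3.1 gives 57.0 − 1.2×3.1 = 53.28 → no gain ✓.
Good (own payoff 57.0 − 5.1×3.1 = 41.19): to r=0 gives 35.9 → no gain ✓; to r=3.4 gives 68.8 − 5.1×3.4 = 51.46 → profitable ✗.
5 of the 6 constraints hold; not an equilibrium.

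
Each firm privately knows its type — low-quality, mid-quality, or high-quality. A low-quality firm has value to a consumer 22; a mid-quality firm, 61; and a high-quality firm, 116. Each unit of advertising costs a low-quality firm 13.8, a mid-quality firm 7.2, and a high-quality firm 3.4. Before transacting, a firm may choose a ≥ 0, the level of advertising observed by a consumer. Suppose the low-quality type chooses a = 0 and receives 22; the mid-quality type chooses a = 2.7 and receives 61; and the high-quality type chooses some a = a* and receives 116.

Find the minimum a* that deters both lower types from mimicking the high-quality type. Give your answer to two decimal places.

Low-quality type (on-path payoff 22) won't mimic when 22 ≥ 116 − 13.8·a*, i.e. a* ≥ 6.81.
Mid-quality type (on-path payoff 61 − 7.2×2.7 = 41.56) won't mimic when 41.56 ≥ 116 − 7.2·a*, i.e. a* ≥ 10.34.
Both must hold, so a* = max(6.81, 10.34) = 10.34. The mid-quality type's constraint binds.

10.34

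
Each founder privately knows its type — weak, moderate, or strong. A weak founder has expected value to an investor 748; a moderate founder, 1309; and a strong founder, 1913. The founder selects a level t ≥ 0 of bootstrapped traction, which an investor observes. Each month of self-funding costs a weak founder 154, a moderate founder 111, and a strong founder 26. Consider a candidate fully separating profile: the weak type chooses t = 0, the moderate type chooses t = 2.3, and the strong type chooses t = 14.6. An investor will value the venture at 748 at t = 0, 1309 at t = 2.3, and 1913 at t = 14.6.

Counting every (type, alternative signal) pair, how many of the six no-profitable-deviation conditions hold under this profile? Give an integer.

Moderate (own payoff 1309 − 111×2.3 = 1053.7): to t=0 gives 748 → no gain ✓; to t=14.6 gives 1913 − 111×14.6 = 292.4 → no gain ✓.
Weak (own payoff 748): to t=2.3 gives 1309 − 154×2.3 = 954.8 → profitable ✗; to t=14.6 gives 1913 − 154×14.6 = -335.4 → no gain ✓.
Strong (own payoff 1913 − 26×14.6 = 1533.4): to t=0 gives 748 → no gain ✓; to t=2.3 gives 1309 − 26×2.3 = 1249.2 → no gain ✓.
5 of the 6 constraints hold; not an equilibrium.

5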